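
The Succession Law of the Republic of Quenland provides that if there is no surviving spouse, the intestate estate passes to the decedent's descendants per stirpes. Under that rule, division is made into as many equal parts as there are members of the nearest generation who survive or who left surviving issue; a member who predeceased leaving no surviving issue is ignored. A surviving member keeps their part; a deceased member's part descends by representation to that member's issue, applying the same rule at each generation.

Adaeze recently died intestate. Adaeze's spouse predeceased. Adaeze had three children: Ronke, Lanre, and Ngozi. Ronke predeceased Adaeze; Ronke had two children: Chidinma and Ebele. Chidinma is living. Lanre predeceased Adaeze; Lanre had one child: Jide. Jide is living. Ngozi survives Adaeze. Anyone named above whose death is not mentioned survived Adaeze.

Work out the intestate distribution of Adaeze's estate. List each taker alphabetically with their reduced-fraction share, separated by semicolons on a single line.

Chidinma 1/6; Ebele 1/6; Jide 1/3; Ngozi 1/3

There is no surviving spouse, so the entire estate passes to Adaeze's descendants per stirpes.
The estate is divided into 3 equal shares of 1/3 among Ronke, Lanre, Ngozi.
Ronke predeceased; the 1/3 allotted to Ronke's branch passes to Ronke's issue by representation.
The 1/3 is divided into 2 equal shares of 1/6 among Chidinma, Ebele.
Chidinma is living and takes 1/6.
Ebele is living and takes 1/6.
Lanre predeceased; the 1/3 allotted to Lanre's branch passes to Lanre's issue by representation.
Jide is the sole taker at this level and receives the full 1/3.
Ngozi is living and takes 1/3.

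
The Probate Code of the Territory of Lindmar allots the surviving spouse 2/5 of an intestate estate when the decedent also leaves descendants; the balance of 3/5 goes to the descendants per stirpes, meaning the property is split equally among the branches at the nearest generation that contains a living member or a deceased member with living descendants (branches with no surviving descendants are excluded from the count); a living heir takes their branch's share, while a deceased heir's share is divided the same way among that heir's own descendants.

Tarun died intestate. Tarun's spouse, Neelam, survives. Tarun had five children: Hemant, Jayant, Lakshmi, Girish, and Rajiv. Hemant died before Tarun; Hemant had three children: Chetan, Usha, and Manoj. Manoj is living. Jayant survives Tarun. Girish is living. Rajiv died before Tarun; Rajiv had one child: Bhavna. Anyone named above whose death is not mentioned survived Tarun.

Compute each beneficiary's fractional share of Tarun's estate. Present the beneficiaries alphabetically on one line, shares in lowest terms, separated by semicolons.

Bhavna 3/25; Chetan 1/25; Girish 3/25; Jayant 3/25; Lakshmi 3/25; Manoj 1/25; Neelam 2/5; Usha 1/25

Neelam, as surviving spouse, takes 2/5.
The remaining 3/5 passes to Tarun's descendants per stirpes.
The 3/5 is divided into 5 equal shares of 3/25 among Hemant, Jayant, Lakshmi, Girish, Rajiv.
Hemant predeceased; the 3/25 allotted to Hemant's branch passes to Hemant's issue by representation.
The 3/25 is divided into 3 equal shares of 1/25 among Chetan, Usha, Manoj.
Chetan is living and takes 1/25.
Usha is living and takes 1/25.
Manoj is living and takes 1/25.
Jayant is living and takes 3/25.
Lakshmi is living and takes 3/25.
Girish is living and takes 3/25.
Rajiv predeceased; the 3/25 allotted to Rajiv's branch passes to Rajiv's issue by representation.
Bhavna is the sole taker at this level and receives the full 3/25.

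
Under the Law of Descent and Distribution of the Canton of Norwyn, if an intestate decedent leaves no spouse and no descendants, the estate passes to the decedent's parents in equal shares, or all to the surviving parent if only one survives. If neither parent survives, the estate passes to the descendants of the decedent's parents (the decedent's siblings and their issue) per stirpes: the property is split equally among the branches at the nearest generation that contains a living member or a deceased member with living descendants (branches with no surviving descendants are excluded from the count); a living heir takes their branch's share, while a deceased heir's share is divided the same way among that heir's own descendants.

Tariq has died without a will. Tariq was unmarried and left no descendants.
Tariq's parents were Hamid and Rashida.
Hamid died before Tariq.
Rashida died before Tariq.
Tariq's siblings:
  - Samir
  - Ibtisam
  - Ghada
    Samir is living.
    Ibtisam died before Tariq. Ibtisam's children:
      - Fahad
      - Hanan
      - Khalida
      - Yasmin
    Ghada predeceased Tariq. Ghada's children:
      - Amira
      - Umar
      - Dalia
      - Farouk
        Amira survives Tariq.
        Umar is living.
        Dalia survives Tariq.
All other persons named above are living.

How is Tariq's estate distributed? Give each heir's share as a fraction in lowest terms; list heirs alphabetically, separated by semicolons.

Neither parent survives and there are no descendants, so the estate passes to Tariq's siblings and their issue per stirpes.
The estate is divided into 3 equal shares of 1/3 among Samir, Ibtisam, Ghada.
Samir is living and takes 1/3.
Ibtisam predeceased; the 1/3 allotted to Ibtisam's branch passes to Ibtisam's issue by representation.
The 1/3 is divided into 4 equal shares of 1/12 among Fahad, Hanan, Khalida, Yasmin.
Fahad is living and takes 1/12.
Hanan is living and takes 1/12.
Khalida is living and takes 1/12.
Yasmin is living and takes 1/12.
Ghada predeceased; the 1/3 allotted to Ghada's branch passes to Ghada's issue by representation.
The 1/3 is divided into 4 equal shares of 1/12 among Amira, Umar, Dalia, Farouk.
Amira is living and takes 1/12.
Umar is living and takes 1/12.
Dalia is living and takes 1/12.
Farouk is living and takes 1/12.

Amira 1/12; Dalia 1/12; Fahad 1/12; Farouk 1/12; Hanan 1/12; Khalida 1/12; Samir 1/3; Umar 1/12; Yasmin 1/12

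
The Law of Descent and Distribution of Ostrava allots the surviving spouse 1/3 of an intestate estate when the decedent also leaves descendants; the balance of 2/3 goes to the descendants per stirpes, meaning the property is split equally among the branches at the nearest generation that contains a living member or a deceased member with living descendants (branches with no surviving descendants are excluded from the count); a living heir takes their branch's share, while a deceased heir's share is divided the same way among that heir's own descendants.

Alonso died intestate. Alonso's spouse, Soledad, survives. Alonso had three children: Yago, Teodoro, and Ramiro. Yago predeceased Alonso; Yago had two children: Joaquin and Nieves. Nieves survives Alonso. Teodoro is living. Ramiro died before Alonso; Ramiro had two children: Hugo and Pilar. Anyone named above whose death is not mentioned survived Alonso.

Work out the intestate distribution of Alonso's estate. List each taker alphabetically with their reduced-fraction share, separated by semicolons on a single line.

Soledad, as surviving spouse, takes 1/3.
The remaining 2/3 passes to Alonso's descendants per stirpes.
The 2/3 is divided into 3 equal shares of 2/9 among Yago, Teodoro, Ramiro.
Yago predeceased; the 2/9 allotted to Yago's branch passes to Yago's issue by representation.
The 2/9 is divided into 2 equal shares of 1/9 among Joaquin, Nieves.
Joaquin is living and takes 1/9.
Nieves is living and takes 1/9.
Teodoro is living and takes 2/9.
Ramiro predeceased; the 2/9 allotted to Ramiro's branch passes to Ramiro's issue by representation.
The 2/9 is divided into 2 equal shares of 1/9 among Hugo, Pilar.
Hugo is living and takes 1/9.
Pilar is living and takes 1/9.

Hugo 1/9; Joaquin 1/9; Nieves 1/9; Pilar 1/9; Soledad 1/3; Teodoro 2/9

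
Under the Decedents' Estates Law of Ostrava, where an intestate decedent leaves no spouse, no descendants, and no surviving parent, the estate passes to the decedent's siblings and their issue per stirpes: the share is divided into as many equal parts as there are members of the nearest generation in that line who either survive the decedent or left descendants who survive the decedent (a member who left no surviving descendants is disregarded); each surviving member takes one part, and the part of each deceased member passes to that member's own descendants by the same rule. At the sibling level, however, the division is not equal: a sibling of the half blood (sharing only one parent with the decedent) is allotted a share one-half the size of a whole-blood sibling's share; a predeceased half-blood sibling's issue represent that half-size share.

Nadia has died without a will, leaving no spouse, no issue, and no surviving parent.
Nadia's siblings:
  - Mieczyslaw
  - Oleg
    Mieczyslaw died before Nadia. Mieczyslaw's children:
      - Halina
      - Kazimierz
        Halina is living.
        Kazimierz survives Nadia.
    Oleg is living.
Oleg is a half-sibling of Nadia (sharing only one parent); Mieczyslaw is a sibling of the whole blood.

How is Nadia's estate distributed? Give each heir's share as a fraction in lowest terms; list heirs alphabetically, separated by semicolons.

No spouse, descendants, or parent survives, so the estate passes to Nadia's siblings per stirpes.
Half-blood siblings count for one-half the weight of whole-blood siblings at the initial division.
Dividing 1 in proportion to weights (total weight 3/2): Mieczyslaw (weight 1) → 2/3; Oleg (weight 1/2) → 1/3.
Mieczyslaw predeceased; the 2/3 allotted to Mieczyslaw's branch passes to Mieczyslaw's issue by representation.
The 2/3 is divided into 2 equal shares of 1/3 among Halina, Kazimierz.
Halina is living and takes 1/3.
Kazimierz is living and takes 1/3.
Oleg is living and takes 1/3.

Halina 1/3; Kazimierz 1/3; Oleg 1/3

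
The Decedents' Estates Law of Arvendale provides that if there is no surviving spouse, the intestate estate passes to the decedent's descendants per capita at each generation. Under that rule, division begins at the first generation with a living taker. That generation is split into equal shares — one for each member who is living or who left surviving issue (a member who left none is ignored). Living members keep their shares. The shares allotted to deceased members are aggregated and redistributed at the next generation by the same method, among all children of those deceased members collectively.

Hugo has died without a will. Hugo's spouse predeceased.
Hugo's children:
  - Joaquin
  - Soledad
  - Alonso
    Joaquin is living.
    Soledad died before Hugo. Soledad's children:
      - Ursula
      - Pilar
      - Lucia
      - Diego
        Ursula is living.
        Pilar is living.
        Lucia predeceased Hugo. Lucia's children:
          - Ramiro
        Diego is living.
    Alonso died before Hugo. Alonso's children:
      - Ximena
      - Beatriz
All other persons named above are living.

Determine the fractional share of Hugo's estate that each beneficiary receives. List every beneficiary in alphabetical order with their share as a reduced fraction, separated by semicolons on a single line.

There is no surviving spouse, so the entire estate passes to Hugo's descendants per capita at each generation.
At generation 1 (Joaquin, Soledad, Alonso) there are 3 shares of (1)/3 = 1/3 each.
Living: Joaquin — each takes 1/3.
Deceased: Soledad and Alonso. Their combined 2/3 is pooled and carried to generation 2.
At generation 2 (Ursula, Pilar, Lucia, Diego, Ximena, Beatriz) there are 6 shares of (2/3)/6 = 1/9 each.
Living: Ursula, Pilar, Diego, Ximena, and Beatriz — each takes 1/9.
Deceased: Lucia. That 1/9 share is carried to generation 3.
At generation 3 (Ramiro) there are 1 shares of (1/9)/1 = 1/9 each.
Living: Ramiro — each takes 1/9.

Beatriz 1/9; Diego 1/9; Joaquin 1/3; Pilar 1/9; Ramiro 1/9; Ursula 1/9; Ximena 1/9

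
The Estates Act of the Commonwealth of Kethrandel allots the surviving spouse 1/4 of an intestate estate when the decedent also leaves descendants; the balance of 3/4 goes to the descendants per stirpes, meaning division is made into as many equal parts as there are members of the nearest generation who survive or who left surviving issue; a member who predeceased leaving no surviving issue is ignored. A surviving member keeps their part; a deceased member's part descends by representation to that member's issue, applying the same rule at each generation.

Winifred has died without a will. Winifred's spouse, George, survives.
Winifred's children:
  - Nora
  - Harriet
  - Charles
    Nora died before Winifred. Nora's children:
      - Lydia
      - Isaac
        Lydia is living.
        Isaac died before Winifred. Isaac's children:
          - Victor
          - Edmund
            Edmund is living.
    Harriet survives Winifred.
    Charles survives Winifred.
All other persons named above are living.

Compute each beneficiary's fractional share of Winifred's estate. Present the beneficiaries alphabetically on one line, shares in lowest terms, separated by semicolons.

George, as surviving spouse, takes 1/4.
The remaining 3/4 passes to Winifred's descendants per stirpes.
The 3/4 is divided into 3 equal shares of 1/4 among Nora, Harriet, Charles.
Nora predeceased; the 1/4 allotted to Nora's branch passes to Nora's issue by representation.
The 1/4 is divided into 2 equal shares of 1/8 among Lydia, Isaac.
Lydia is living and takes 1/8.
Isaac predeceased; the 1/8 allotted to Isaac's branch passes to Isaac's issue by representation.
The 1/8 is divided into 2 equal shares of 1/16 among Victor, Edmund.
Victor is living and takes 1/16.
Edmund is living and takes 1/16.
Harriet is living and takes 1/4.
Charles is living and takes 1/4.

Charles 1/4; Edmund 1/16; George 1/4; Harriet 1/4; Lydia 1/8; Victor 1/16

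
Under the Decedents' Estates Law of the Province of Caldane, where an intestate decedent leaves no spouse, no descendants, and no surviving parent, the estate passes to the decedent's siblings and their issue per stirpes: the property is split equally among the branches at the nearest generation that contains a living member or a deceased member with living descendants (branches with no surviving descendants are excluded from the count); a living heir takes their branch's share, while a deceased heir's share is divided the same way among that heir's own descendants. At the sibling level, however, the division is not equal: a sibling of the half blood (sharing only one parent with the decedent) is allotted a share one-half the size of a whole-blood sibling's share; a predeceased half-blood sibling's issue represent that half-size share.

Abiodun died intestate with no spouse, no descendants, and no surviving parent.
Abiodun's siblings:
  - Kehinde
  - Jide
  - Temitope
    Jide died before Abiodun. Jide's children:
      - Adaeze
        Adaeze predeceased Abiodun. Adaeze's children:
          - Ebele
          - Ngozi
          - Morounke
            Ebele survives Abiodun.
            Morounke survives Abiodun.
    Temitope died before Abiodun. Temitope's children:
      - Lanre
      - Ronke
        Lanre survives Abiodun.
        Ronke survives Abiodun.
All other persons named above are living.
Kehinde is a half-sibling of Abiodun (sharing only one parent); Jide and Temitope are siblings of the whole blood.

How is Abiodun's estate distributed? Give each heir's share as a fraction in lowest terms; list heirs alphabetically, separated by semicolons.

No spouse, descendants, or parent survives, so the estate passes to Abiodun's siblings per stirpes.
Half-blood siblings count for one-half the weight of whole-blood siblings at the initial division.
Dividing 1 in proportion to weights (total weight 5/2): Kehinde (weight 1/2) → 1/5; Jide (weight 1) → 2/5; Temitope (weight 1) → 2/5.
Kehinde is living and takes 1/5.
Jide predeceased; the 2/5 allotted to Jide's branch passes to Jide's issue by representation.
Adaeze's line is the sole branch at this level, so the full 2/5 passes to Adaeze's issue by representation.
The 2/5 is divided into 3 equal shares of 2/15 among Ebele, Ngozi, Morounke.
Ebele is living and takes 2/15.
Ngozi is living and takes 2/15.
Morounke is living and takes 2/15.
Temitope predeceased; the 2/5 allotted to Temitope's branch passes to Temitope's issue by representation.
The 2/5 is divided into 2 equal shares of 1/5 among Lanre, Ronke.
Lanre is living and takes 1/5.
Ronke is living and takes 1/5.

Ebele 2/15; Kehinde 1/5; Lanre 1/5; Morounke 2/15; Ngozi 2/15; Ronke 1/5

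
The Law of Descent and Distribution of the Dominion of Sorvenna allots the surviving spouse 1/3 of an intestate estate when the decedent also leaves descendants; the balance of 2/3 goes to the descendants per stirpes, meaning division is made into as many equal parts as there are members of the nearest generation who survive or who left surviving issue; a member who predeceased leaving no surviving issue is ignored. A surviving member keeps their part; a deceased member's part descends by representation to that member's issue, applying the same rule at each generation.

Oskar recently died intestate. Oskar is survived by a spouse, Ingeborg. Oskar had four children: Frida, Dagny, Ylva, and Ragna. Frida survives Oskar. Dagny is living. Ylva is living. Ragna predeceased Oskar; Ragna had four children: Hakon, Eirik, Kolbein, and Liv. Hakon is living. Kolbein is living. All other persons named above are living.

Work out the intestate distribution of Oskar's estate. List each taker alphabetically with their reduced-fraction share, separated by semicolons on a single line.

Dagny 1/6; Eirik 1/24; Frida 1/6; Hakon 1/24; Ingeborg 1/3; Kolbein 1/24; Liv 1/24; Ylva 1/6

Ingeborg, as surviving spouse, takes 1/3.
The remaining 2/3 passes to Oskar's descendants per stirpes.
The 2/3 is divided into 4 equal shares of 1/6 among Frida, Dagny, Ylva, Ragna.
Frida is living and takes 1/6.
Dagny is living and takes 1/6.
Ylva is living and takes 1/6.
Ragna predeceased; the 1/6 allotted to Ragna's branch passes to Ragna's issue by representation.
The 1/6 is divided into 4 equal shares of 1/24 among Hakon, Eirik, Kolbein, Liv.
Hakon is living and takes 1/24.
Eirik is living and takes 1/24.
Kolbein is living and takes 1/24.
Liv is living and takes 1/24.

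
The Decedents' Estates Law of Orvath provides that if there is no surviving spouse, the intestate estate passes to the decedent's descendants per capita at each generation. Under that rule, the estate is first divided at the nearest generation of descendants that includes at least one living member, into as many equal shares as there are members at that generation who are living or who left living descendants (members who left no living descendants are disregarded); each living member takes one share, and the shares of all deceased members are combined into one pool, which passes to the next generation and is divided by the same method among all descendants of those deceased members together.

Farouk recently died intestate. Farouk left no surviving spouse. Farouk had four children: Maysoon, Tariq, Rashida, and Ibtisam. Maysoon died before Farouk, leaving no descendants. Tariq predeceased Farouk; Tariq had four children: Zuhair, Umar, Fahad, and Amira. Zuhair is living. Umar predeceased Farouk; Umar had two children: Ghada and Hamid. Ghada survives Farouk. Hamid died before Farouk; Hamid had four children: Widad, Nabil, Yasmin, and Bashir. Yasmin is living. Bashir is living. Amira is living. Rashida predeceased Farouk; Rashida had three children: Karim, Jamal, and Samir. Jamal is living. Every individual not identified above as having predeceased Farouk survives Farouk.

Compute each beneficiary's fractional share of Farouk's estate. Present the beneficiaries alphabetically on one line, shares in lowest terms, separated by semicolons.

Amira 2/21; Bashir 1/84; Fahad 2/21; Ghada 1/21; Ibtisam 1/3; Jamal 2/21; Karim 2/21; Nabil 1/84; Samir 2/21; Widad 1/84; Yasmin 1/84; Zuhair 2/21

There is no surviving spouse, so the entire estate passes to Farouk's descendants per capita at each generation.
At generation 1 (Tariq, Rashida, Ibtisam) there are 3 shares of (1)/3 = 1/3 each.
Living: Ibtisam — each takes 1/3.
Deceased: Tariq and Rashida. Their combined 2/3 is pooled and carried to generation 2.
At generation 2 (Zuhair, Umar, Fahad, Amira, Karim, Jamal, Samir) there are 7 shares of (2/3)/7 = 2/21 each.
Living: Zuhair, Fahad, Amira, Karim, Jamal, and Samir — each takes 2/21.
Deceased: Umar. That 2/21 share is carried to generation 3.
At generation 3 (Ghada, Hamid) there are 2 shares of (2/21)/2 = 1/21 each.
Living: Ghada — each takes 1/21.
Deceased: Hamid. That 1/21 share is carried to generation 4.
At generation 4 (Widad, Nabil, Yasmin, Bashir) there are 4 shares of (1/21)/4 = 1/84 each.
Living: Widad, Nabil, Yasmin, and Bashir — each takes 1/84.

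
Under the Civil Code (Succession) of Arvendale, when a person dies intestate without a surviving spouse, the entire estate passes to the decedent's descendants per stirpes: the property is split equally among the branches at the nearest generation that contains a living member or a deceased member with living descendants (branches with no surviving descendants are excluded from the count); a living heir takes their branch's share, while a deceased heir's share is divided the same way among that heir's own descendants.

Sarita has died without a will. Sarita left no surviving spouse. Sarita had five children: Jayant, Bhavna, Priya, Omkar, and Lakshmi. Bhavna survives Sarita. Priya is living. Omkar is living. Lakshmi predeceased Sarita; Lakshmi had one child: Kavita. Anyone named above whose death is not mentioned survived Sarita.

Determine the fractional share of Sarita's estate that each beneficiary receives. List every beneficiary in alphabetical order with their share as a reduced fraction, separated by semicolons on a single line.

Bhavna 1/5; Jayant 1/5; Kavita 1/5; Omkar 1/5; Priya 1/5

There is no surviving spouse, so the entire estate passes to Sarita's descendants per stirpes.
The estate is divided into 5 equal shares of 1/5 among Jayant, Bhavna, Priya, Omkar, Lakshmi.
Jayant is living and takes 1/5.
Bhavna is living and takes 1/5.
Priya is living and takes 1/5.
Omkar is living and takes 1/5.
Lakshmi predeceased; the 1/5 allotted to Lakshmi's branch passes to Lakshmi's issue by representation.
Kavita is the sole taker at this level and receives the full 1/5.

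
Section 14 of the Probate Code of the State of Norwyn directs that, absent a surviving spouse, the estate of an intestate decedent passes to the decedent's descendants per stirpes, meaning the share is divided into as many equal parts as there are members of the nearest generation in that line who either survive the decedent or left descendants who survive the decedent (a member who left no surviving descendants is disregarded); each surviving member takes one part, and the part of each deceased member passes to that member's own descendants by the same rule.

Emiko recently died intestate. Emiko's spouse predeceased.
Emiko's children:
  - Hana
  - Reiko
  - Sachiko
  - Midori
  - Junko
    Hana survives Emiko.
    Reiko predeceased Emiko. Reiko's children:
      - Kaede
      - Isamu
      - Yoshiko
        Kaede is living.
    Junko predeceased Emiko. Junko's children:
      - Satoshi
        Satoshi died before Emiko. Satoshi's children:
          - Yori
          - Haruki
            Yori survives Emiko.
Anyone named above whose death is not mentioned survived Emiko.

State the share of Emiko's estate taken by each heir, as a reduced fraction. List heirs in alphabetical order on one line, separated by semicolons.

There is no surviving spouse, so the entire estate passes to Emiko's descendants per stirpes.
The estate is divided into 5 equal shares of 1/5 among Hana, Reiko, Sachiko, Midori, Junko.
Hana is living and takes 1/5.
Reiko predeceased; the 1/5 allotted to Reiko's branch passes to Reiko's issue by representation.
The 1/5 is divided into 3 equal shares of 1/15 among Kaede, Isamu, Yoshiko.
Kaede is living and takes 1/15.
Isamu is living and takes 1/15.
Yoshiko is living and takes 1/15.
Sachiko is living and takes 1/5.
Midori is living and takes 1/5.
Junko predeceased; the 1/5 allotted to Junko's branch passes to Junko's issue by representation.
Satoshi's line is the sole branch at this level, so the full 1/5 passes to Satoshi's issue by representation.
The 1/5 is divided into 2 equal shares of 1/10 among Yori, Haruki.
Yori is living and takes 1/10.
Haruki is living and takes 1/10.

Hana 1/5; Haruki 1/10; Isamu 1/15; Kaede 1/15; Midori 1/5; Sachiko 1/5; Yori 1/10; Yoshiko 1/15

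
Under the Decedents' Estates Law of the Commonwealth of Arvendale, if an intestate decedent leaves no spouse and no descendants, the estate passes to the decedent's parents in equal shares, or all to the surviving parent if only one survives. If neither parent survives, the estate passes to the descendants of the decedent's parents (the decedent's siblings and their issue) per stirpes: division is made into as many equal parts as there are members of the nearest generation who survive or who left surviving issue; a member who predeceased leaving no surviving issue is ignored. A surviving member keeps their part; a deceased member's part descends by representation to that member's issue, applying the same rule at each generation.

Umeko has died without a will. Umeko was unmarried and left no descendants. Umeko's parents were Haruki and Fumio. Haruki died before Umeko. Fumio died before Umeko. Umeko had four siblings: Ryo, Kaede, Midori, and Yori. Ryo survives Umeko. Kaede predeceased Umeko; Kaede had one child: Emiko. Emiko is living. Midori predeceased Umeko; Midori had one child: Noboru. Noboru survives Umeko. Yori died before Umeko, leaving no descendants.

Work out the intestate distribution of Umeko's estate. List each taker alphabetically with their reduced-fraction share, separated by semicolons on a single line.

Neither parent survives and there are no descendants, so the estate passes to Umeko's siblings and their issue per stirpes.
Yori left no surviving issue, so that branch lapses and is disregarded.
The estate is divided into 3 equal shares of 1/3 among Ryo, Kaede, Midori.
Ryo is living and takes 1/3.
Kaede predeceased; the 1/3 allotted to Kaede's branch passes to Kaede's issue by representation.
Emiko is the sole taker at this level and receives the full 1/3.
Midori predeceased; the 1/3 allotted to Midori's branch passes to Midori's issue by representation.
Noboru is the sole taker at this level and receives the full 1/3.

Emiko 1/3; Noboru 1/3; Ryo 1/3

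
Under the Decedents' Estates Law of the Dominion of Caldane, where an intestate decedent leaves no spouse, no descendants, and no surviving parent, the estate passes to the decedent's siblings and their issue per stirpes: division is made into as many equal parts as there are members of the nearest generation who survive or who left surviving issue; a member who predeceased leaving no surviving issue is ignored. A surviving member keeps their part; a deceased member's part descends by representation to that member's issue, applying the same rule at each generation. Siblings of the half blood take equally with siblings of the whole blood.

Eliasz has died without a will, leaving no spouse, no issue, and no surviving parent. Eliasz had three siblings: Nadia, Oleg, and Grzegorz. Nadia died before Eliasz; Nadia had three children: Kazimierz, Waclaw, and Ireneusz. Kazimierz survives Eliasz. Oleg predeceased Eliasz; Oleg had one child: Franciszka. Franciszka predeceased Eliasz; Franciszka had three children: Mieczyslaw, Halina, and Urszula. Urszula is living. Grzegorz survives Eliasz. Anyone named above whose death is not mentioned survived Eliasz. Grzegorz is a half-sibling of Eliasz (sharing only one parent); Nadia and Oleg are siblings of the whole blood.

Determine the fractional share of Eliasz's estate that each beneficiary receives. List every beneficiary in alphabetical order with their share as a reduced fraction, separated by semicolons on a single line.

No spouse, descendants, or parent survives, so the estate passes to Eliasz's siblings per stirpes.
Half-blood and whole-blood siblings take equally under the stated rule.
The estate is divided into 3 equal shares of 1/3 among Nadia, Oleg, Grzegorz.
Nadia predeceased; the 1/3 allotted to Nadia's branch passes to Nadia's issue by representation.
The 1/3 is divided into 3 equal shares of 1/9 among Kazimierz, Waclaw, Ireneusz.
Kazimierz is living and takes 1/9.
Waclaw is living and takes 1/9.
Ireneusz is living and takes 1/9.
Oleg predeceased; the 1/3 allotted to Oleg's branch passes to Oleg's issue by representation.
Franciszka's line is the sole branch at this level, so the full 1/3 passes to Franciszka's issue by representation.
The 1/3 is divided into 3 equal shares of 1/9 among Mieczyslaw, Halina, Urszula.
Mieczyslaw is living and takes 1/9.
Halina is living and takes 1/9.
Urszula is living and takes 1/9.
Grzegorz is living and takes 1/3.

Grzegorz 1/3; Halina 1/9; Ireneusz 1/9; Kazimierz 1/9; Mieczyslaw 1/9; Urszula 1/9; Waclaw 1/9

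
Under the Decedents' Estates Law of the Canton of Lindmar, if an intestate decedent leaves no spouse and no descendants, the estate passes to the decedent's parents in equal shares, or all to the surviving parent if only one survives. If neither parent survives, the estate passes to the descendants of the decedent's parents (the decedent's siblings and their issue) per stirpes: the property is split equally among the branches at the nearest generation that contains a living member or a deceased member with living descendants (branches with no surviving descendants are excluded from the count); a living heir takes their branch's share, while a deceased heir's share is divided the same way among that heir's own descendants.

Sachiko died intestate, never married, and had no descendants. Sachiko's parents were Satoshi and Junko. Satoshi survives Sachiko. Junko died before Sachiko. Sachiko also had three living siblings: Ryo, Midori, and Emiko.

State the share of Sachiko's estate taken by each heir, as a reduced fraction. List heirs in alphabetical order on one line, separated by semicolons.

Satoshi 1

Only one parent, Satoshi, survives, so Satoshi takes the entire estate. The siblings take nothing because a surviving parent has priority.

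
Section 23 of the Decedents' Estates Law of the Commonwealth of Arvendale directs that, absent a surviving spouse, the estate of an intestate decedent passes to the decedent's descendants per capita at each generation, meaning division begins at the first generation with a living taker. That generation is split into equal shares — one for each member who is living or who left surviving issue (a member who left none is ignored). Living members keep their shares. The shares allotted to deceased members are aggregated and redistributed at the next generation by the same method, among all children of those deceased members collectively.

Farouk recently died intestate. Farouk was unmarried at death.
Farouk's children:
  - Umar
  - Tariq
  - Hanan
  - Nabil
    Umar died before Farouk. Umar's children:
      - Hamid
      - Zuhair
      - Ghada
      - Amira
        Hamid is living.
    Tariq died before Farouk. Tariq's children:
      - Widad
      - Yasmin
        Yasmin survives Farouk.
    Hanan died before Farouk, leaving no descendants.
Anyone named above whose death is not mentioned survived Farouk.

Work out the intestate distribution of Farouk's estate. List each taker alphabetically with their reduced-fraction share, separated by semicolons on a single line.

There is no surviving spouse, so the entire estate passes to Farouk's descendants per capita at each generation.
At generation 1 (Umar, Tariq, Nabil) there are 3 shares of (1)/3 = 1/3 each.
Living: Nabil — each takes 1/3.
Deceased: Umar and Tariq. Their combined 2/3 is pooled and carried to generation 2.
At generation 2 (Hamid, Zuhair, Ghada, Amira, Widad, Yasmin) there are 6 shares of (2/3)/6 = 1/9 each.
Living: Hamid, Zuhair, Ghada, Amira, Widad, and Yasmin — each takes 1/9.

Amira 1/9; Ghada 1/9; Hamid 1/9; Nabil 1/3; Widad 1/9; Yasmin 1/9; Zuhair 1/9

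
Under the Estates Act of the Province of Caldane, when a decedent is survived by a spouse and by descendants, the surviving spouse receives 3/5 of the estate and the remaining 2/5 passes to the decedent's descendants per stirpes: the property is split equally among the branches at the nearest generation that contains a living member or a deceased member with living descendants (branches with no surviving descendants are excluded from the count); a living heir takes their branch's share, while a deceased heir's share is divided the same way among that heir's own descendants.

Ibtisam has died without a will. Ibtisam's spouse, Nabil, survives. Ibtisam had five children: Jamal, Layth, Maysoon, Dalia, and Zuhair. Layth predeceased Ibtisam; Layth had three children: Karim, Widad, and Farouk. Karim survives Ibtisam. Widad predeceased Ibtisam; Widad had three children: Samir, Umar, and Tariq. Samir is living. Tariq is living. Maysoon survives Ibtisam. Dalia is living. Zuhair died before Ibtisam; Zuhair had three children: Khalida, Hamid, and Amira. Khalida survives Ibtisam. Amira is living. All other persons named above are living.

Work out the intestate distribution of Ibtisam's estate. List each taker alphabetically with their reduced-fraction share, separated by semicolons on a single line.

Nabil, as surviving spouse, takes 3/5.
The remaining 2/5 passes to Ibtisam's descendants per stirpes.
The 2/5 is divided into 5 equal shares of 2/25 among Jamal, Layth, Maysoon, Dalia, Zuhair.
Jamal is living and takes 2/25.
Layth predeceased; the 2/25 allotted to Layth's branch passes to Layth's issue by representation.
The 2/25 is divided into 3 equal shares of 2/75 among Karim, Widad, Farouk.
Karim is living and takes 2/75.
Widad predeceased; the 2/75 allotted to Widad's branch passes to Widad's issue by representation.
The 2/75 is divided into 3 equal shares of 2/225 among Samir, Umar, Tariq.
Samir is living and takes 2/225.
Umar is living and takes 2/225.
Tariq is living and takes 2/225.
Farouk is living and takes 2/75.
Maysoon is living and takes 2/25.
Dalia is living and takes 2/25.
Zuhair predeceased; the 2/25 allotted to Zuhair's branch passes to Zuhair's issue by representation.
The 2/25 is divided into 3 equal shares of 2/75 among Khalida, Hamid, Amira.
Khalida is living and takes 2/75.
Hamid is living and takes 2/75.
Amira is living and takes 2/75.

Amira 2/75; Dalia 2/25; Farouk 2/75; Hamid 2/75; Jamal 2/25; Karim 2/75; Khalida 2/75; Maysoon 2/25; Nabil 3/5; Samir 2/225; Tariq 2/225; Umar 2/225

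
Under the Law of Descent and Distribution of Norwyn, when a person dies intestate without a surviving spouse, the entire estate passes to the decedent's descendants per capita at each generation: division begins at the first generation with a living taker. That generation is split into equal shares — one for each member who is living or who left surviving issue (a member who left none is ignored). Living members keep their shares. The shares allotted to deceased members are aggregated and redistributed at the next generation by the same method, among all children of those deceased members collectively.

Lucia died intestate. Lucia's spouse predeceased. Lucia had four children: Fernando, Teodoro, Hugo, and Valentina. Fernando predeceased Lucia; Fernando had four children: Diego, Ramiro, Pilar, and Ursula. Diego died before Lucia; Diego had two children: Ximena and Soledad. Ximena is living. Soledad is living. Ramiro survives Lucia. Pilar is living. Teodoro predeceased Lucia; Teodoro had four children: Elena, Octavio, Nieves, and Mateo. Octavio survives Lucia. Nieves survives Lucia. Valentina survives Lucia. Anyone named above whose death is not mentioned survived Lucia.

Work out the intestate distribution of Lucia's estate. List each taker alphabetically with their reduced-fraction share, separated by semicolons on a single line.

There is no surviving spouse, so the entire estate passes to Lucia's descendants per capita at each generation.
At generation 1 (Fernando, Teodoro, Hugo, Valentina) there are 4 shares of (1)/4 = 1/4 each.
Living: Hugo and Valentina — each takes 1/4.
Deceased: Fernando and Teodoro. Their combined 1/2 is pooled and carried to generation 2.
At generation 2 (Diego, Ramiro, Pilar, Ursula, Elena, Octavio, Nieves, Mateo) there are 8 shares of (1/2)/8 = 1/16 each.
Living: Ramiro, Pilar, Ursula, Elena, Octavio, Nieves, and Mateo — each takes 1/16.
Deceased: Diego. That 1/16 share is carried to generation 3.
At generation 3 (Ximena, Soledad) there are 2 shares of (1/16)/2 = 1/32 each.
Living: Ximena and Soledad — each takes 1/32.

Elena 1/16; Hugo 1/4; Mateo 1/16; Nieves 1/16; Octavio 1/16; Pilar 1/16; Ramiro 1/16; Soledad 1/32; Ursula 1/16; Valentina 1/4; Ximena 1/32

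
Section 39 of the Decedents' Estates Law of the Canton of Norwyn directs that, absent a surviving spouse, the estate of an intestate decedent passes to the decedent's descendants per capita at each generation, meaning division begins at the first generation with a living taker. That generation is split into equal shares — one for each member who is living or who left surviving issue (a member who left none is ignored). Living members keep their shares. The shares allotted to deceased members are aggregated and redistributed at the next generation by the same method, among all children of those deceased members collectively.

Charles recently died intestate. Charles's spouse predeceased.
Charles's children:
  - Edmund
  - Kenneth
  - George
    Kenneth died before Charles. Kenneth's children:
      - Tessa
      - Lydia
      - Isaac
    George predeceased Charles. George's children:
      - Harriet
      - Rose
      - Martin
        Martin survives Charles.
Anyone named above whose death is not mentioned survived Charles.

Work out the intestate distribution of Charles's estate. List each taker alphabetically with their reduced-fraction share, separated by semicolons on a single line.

Edmund 1/3; Harriet 1/9; Isaac 1/9; Lydia 1/9; Martin 1/9; Rose 1/9; Tessa 1/9

There is no surviving spouse, so the entire estate passes to Charles's descendants per capita at each generation.
At generation 1 (Edmund, Kenneth, George) there are 3 shares of (1)/3 = 1/3 each.
Living: Edmund — each takes 1/3.
Deceased: Kenneth and George. Their combined 2/3 is pooled and carried to generation 2.
At generation 2 (Tessa, Lydia, Isaac, Harriet, Rose, Martin) there are 6 shares of (2/3)/6 = 1/9 each.
Living: Tessa, Lydia, Isaac, Harriet, Rose, and Martin — each takes 1/9.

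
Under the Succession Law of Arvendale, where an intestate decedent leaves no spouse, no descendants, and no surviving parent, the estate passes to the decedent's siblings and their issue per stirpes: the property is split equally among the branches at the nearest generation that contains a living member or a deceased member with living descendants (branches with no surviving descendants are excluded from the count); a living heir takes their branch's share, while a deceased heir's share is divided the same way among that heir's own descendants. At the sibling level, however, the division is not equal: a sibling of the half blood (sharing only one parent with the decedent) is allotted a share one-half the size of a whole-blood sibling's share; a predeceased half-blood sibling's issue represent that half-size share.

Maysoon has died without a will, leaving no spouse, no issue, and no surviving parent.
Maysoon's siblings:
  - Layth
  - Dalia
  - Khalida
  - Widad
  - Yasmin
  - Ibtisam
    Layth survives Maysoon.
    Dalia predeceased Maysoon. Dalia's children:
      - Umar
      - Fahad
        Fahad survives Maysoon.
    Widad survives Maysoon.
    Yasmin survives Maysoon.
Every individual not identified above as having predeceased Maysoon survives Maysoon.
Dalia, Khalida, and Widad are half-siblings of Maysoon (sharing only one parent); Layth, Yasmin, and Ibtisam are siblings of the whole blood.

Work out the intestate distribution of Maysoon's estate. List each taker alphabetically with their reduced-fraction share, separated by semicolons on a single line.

Fahad 1/18; Ibtisam 2/9; Khalida 1/9; Layth 2/9; Umar 1/18; Widad 1/9; Yasmin 2/9

No spouse, descendants, or parent survives, so the estate passes to Maysoon's siblings per stirpes.
Half-blood siblings count for one-half the weight of whole-blood siblings at the initial division.
Dividing 1 in proportion to weights (total weight 9/2): Layth (weight 1) → 2/9; Dalia (weight 1/2) → 1/9; Khalida (weight 1/2) → 1/9; Widad (weight 1/2) → 1/9; Yasmin (weight 1) → 2/9; Ibtisam (weight 1) → 2/9.
Layth is living and takes 2/9.
Dalia predeceased; the 1/9 allotted to Dalia's branch passes to Dalia's issue by representation.
The 1/9 is divided into 2 equal shares of 1/18 among Umar, Fahad.
Umar is living and takes 1/18.
Fahad is living and takes 1/18.
Khalida is living and takes 1/9.
Widad is living and takes 1/9.
Yasmin is living and takes 2/9.
Ibtisam is living and takes 2/9.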